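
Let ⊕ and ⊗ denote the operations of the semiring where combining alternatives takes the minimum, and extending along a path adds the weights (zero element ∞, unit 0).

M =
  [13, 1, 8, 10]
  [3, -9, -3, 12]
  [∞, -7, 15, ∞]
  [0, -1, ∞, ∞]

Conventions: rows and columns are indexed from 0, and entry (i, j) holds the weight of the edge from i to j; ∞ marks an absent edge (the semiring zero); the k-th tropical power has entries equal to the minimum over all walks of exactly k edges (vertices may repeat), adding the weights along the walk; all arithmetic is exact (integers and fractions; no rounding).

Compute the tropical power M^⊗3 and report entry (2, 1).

M^⊗2:
  [4, -8, -2, 13]
  [-6, -18, -12, 3]
  [-4, -16, -10, 5]
  [2, -10, -4, 10]
M^⊗3:
  [-5, -17, -11, 4]
  [-15, -27, -21, -6]
  [-13, -25, -19, -4]
  [-7, -19, -13, 2]
Key observation: the optimum is the walk 2->1->1->1, with weight (-7) + (-9) + (-9) = -25.
Optimal value attained by: walk 2->1->1->1.
Answer: (M^⊗3)[2][1] = -25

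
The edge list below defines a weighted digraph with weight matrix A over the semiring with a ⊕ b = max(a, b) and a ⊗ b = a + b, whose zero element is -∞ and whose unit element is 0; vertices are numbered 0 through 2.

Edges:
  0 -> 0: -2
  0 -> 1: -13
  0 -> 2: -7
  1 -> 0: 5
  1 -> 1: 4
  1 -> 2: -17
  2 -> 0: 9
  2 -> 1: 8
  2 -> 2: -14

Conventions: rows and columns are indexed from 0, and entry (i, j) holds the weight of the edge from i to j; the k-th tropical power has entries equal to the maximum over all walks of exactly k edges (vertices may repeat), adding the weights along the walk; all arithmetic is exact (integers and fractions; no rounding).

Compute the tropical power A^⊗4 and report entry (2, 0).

A^⊗2:
  [2, 1, -9]
  [9, 8, -2]
  [13, 12, 2]
A^⊗3:
  [6, 5, -5]
  [13, 12, 2]
  [17, 16, 6]
A^⊗4:
  [10, 9, -1]
  [17, 16, 6]
  [21, 20, 10]
Key observation: the optimum is the walk 2->1->1->1->0, with weight 8 + 4 + 4 + 5 = 21.
Optimal value attained by: walk 2->1->1->1->0.
Answer: (A^⊗4)[2][0] = 21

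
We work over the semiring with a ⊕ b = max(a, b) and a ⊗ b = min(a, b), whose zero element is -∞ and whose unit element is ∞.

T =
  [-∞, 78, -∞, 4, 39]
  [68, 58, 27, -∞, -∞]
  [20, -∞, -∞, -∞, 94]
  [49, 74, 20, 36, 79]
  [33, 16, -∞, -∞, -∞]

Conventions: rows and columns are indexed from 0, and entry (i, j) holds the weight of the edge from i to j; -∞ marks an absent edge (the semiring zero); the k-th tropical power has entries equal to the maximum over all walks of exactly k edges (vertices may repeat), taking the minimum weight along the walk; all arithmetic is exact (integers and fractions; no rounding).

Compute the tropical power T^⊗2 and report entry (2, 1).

T^⊗2:
  [68, 58, 27, 4, 4]
  [58, 68, 27, 4, 39]
  [33, 20, -∞, 4, 20]
  [68, 58, 27, 36, 39]
  [16, 33, 16, 4, 33]
Key observation: the optimum is the walk 2->0->1, with weight 20 min 78 = 20.
Optimal value attained by: walk 2->0->1.
Answer: (T^⊗2)[2][1] = 20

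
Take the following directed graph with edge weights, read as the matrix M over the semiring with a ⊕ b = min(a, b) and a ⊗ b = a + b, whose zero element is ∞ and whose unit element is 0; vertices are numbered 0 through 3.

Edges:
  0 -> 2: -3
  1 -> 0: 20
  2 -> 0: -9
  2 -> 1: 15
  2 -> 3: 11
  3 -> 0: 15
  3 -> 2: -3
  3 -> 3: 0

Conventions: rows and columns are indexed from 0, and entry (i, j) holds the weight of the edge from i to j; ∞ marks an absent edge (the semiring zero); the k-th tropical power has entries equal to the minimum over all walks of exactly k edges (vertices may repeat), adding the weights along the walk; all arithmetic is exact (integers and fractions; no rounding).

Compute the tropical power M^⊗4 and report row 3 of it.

M^⊗2:
  [-12, 12, ∞, 8]
  [∞, ∞, 17, ∞]
  [26, ∞, -12, 11]
  [-12, 12, -3, 0]
M^⊗3:
  [23, ∞, -15, 8]
  [8, 32, ∞, 28]
  [-21, 3, 8, -1]
  [-12, 12, -15, 0]
M^⊗4:
  [-24, 0, 5, -4]
  [43, ∞, 5, 28]
  [-1, 23, -24, -1]
  [-24, 0, -15, -4]
Answer: row 3 of M^⊗4 = [-24, 0, -15, -4]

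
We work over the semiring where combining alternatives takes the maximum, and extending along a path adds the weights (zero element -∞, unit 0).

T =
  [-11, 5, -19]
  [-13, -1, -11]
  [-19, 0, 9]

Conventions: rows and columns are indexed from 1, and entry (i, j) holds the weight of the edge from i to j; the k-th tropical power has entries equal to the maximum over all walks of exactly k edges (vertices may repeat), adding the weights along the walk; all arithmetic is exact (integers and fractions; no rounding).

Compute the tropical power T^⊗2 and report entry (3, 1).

T^⊗2:
  [-8, 4, -6]
  [-14, -2, -2]
  [-10, 9, 18]
Key observation: the optimum is the walk 3->3->1, with weight 9 + (-19) = -10.
Optimal value attained by: walk 3->3->1.
Answer: (T^⊗2)[3][1] = -10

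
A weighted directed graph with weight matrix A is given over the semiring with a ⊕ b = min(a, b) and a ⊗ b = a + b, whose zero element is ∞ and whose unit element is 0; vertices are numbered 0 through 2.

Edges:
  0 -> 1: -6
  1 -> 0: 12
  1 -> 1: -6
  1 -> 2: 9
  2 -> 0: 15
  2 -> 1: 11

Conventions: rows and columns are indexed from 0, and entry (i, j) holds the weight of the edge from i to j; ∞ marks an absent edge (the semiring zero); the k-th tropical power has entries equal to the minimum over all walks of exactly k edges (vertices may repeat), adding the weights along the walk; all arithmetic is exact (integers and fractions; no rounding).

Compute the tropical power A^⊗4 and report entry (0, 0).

A^⊗2:
  [6, -12, 3]
  [6, -12, 3]
  [23, 5, 20]
A^⊗3:
  [0, -18, -3]
  [0, -18, -3]
  [17, -1, 14]
A^⊗4:
  [-6, -24, -9]
  [-6, -24, -9]
  [11, -7, 8]
Key observation: the optimum is the walk 0->1->1->1->0, with weight (-6) + (-6) + (-6) + 12 = -6.
Optimal value attained by: walk 0->1->1->1->0.
Answer: (A^⊗4)[0][0] = -6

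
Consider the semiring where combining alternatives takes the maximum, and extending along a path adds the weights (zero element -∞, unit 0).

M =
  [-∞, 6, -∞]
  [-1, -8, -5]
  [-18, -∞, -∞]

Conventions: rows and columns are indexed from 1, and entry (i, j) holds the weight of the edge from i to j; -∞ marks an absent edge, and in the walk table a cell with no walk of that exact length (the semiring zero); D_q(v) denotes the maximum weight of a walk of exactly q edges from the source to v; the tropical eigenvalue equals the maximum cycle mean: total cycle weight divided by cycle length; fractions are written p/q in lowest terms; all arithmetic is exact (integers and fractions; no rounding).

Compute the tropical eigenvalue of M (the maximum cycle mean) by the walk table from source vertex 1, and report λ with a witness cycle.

q=0: [0, -∞, -∞]
q=1: [-∞, 6, -∞]
q=2: [5, -2, 1]
q=3: [-3, 11, -7]
Optimal cycle mean attained by: cycle 1->2->1, total 6 + (-1), length 2.
Answer: λ = 5/2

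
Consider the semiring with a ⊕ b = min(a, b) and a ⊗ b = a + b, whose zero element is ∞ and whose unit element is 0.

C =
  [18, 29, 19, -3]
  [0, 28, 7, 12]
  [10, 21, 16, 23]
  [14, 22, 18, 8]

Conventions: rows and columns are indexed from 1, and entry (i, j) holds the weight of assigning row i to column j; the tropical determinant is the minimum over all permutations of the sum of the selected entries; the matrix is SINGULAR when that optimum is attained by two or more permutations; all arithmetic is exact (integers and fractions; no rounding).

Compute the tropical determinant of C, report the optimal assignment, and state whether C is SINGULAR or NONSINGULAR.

σ = (1, 2, 3, 4): 18 + 28 + 16 + 8 = 70
σ = (1, 2, 4, 3): 18 + 28 + 23 + 18 = 87
σ = (1, 3, 2, 4): 18 + 7 + 21 + 8 = 54
σ = (1, 3, 4, 2): 18 + 7 + 23 + 22 = 70
σ = (1, 4, 2, 3): 18 + 12 + 21 + 18 = 69
σ = (1, 4, 3, 2): 18 + 12 + 16 + 22 = 68
σ = (2, 1, 3, 4): 29 + 0 + 16 + 8 = 53
σ = (2, 1, 4, 3): 29 + 0 + 23 + 18 = 70
σ = (2, 3, 1, 4): 29 + 7 + 10 + 8 = 54
σ = (2, 3, 4, 1): 29 + 7 + 23 + 14 = 73
σ = (2, 4, 1, 3): 29 + 12 + 10 + 18 = 69
σ = (2, 4, 3, 1): 29 + 12 + 16 + 14 = 71
σ = (3, 1, 2, 4): 19 + 0 + 21 + 8 = 48
σ = (3, 1, 4, 2): 19 + 0 + 23 + 22 = 64
σ = (3, 2, 1, 4): 19 + 28 + 10 + 8 = 65
σ = (3, 2, 4, 1): 19 + 28 + 23 + 14 = 84
σ = (3, 4, 1, 2): 19 + 12 + 10 + 22 = 63
σ = (3, 4, 2, 1): 19 + 12 + 21 + 14 = 66
σ = (4, 1, 2, 3): (-3) + 0 + 21 + 18 = 36
σ = (4, 1, 3, 2): (-3) + 0 + 16 + 22 = 35
σ = (4, 2, 1, 3): (-3) + 28 + 10 + 18 = 53
σ = (4, 2, 3, 1): (-3) + 28 + 16 + 14 = 55
σ = (4, 3, 1, 2): (-3) + 7 + 10 + 22 = 36
σ = (4, 3, 2, 1): (-3) + 7 + 21 + 14 = 39
Optimal value attained by: σ = (4, 1, 3, 2).
Answer: det⊕(C) = 35; verdict: NONSINGULAR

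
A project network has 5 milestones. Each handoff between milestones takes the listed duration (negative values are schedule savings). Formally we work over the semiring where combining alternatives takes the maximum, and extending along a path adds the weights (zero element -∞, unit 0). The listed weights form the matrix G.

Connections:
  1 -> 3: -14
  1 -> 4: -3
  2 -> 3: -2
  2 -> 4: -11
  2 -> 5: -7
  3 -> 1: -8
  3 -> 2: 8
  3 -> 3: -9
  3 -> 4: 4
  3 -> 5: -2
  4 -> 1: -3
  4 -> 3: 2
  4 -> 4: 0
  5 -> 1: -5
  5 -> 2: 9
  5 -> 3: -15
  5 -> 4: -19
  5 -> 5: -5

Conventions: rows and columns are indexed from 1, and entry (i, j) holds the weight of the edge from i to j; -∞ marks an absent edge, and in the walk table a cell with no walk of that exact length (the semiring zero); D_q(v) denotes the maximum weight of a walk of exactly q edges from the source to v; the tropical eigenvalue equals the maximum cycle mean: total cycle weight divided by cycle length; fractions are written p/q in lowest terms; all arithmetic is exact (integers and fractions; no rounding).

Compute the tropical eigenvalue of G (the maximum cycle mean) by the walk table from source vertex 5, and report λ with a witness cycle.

q=0: [-∞, -∞, -∞, -∞, 0]
q=1: [-5, 9, -15, -19, -5]
q=2: [-10, 4, 7, -2, 2]
q=3: [-1, 15, 2, 11, 5]
q=4: [8, 14, 13, 11, 8]
q=5: [8, 21, 13, 17, 11]
Optimal cycle mean attained by: cycle 2->3->2, total (-2) + 8, length 2.
Answer: λ = 3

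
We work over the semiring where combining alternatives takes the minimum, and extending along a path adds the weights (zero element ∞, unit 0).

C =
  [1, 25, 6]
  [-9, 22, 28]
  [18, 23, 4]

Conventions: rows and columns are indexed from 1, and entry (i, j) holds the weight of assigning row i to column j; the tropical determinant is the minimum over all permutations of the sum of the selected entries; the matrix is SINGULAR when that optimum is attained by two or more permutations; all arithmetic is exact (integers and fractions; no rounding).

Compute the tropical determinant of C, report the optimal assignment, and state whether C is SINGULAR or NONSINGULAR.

σ = (1, 2, 3): 1 + 22 + 4 = 27
σ = (1, 3, 2): 1 + 28 + 23 = 52
σ = (2, 1, 3): 25 + (-9) + 4 = 20
σ = (2, 3, 1): 25 + 28 + 18 = 71
σ = (3, 1, 2): 6 + (-9) + 23 = 20
σ = (3, 2, 1): 6 + 22 + 18 = 46
Optimal value attained by: σ = (2, 1, 3).
Answer: det⊕(C) = 20; verdict: SINGULAR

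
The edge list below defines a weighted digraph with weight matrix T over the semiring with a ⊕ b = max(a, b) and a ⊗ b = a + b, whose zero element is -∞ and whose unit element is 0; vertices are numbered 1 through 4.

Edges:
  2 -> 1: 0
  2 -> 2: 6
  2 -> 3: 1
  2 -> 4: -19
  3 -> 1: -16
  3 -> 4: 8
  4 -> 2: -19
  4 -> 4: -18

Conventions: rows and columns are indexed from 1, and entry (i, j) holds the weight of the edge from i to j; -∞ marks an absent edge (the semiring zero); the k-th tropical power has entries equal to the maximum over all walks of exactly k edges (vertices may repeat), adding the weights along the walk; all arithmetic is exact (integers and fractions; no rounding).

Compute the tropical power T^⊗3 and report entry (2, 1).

T^⊗2:
  [-∞, -∞, -∞, -∞]
  [6, 12, 7, 9]
  [-∞, -11, -∞, -10]
  [-19, -13, -18, -36]
T^⊗3:
  [-∞, -∞, -∞, -∞]
  [12, 18, 13, 15]
  [-11, -5, -10, -28]
  [-13, -7, -12, -10]
Key observation: the optimum is the walk 2->2->2->1, with weight 6 + 6 + 0 = 12.
Optimal value attained by: walk 2->2->2->1.
Answer: (T^⊗3)[2][1] = 12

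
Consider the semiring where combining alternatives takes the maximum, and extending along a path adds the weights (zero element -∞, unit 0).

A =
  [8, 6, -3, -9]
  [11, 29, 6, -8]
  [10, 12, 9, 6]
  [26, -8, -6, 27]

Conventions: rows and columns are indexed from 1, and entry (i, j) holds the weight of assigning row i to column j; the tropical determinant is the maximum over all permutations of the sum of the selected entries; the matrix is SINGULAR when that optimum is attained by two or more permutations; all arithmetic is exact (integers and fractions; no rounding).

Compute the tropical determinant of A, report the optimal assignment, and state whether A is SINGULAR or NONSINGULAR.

σ = (1, 2, 3, 4): 8 + 29 + 9 + 27 = 73
σ = (1, 2, 4, 3): 8 + 29 + 6 + (-6) = 37
σ = (1, 3, 2, 4): 8 + 6 + 12 + 27 = 53
σ = (1, 3, 4, 2): 8 + 6 + 6 + (-8) = 12
σ = (1, 4, 2, 3): 8 + (-8) + 12 + (-6) = 6
σ = (1, 4, 3, 2): 8 + (-8) + 9 + (-8) = 1
σ = (2, 1, 3, 4): 6 + 11 + 9 + 27 = 53
σ = (2, 1, 4, 3): 6 + 11 + 6 + (-6) = 17
σ = (2, 3, 1, 4): 6 + 6 + 10 + 27 = 49
σ = (2, 3, 4, 1): 6 + 6 + 6 + 26 = 44
σ = (2, 4, 1, 3): 6 + (-8) + 10 + (-6) = 2
σ = (2, 4, 3, 1): 6 + (-8) + 9 + 26 = 33
σ = (3, 1, 2, 4): (-3) + 11 + 12 + 27 = 47
σ = (3, 1, 4, 2): (-3) + 11 + 6 + (-8) = 6
σ = (3, 2, 1, 4): (-3) + 29 + 10 + 27 = 63
σ = (3, 2, 4, 1): (-3) + 29 + 6 + 26 = 58
σ = (3, 4, 1, 2): (-3) + (-8) + 10 + (-8) = -9
σ = (3, 4, 2, 1): (-3) + (-8) + 12 + 26 = 27
σ = (4, 1, 2, 3): (-9) + 11 + 12 + (-6) = 8
σ = (4, 1, 3, 2): (-9) + 11 + 9 + (-8) = 3
σ = (4, 2, 1, 3): (-9) + 29 + 10 + (-6) = 24
σ = (4, 2, 3, 1): (-9) + 29 + 9 + 26 = 55
σ = (4, 3, 1, 2): (-9) + 6 + 10 + (-8) = -1
σ = (4, 3, 2, 1): (-9) + 6 + 12 + 26 = 35
Optimal value attained by: σ = (1, 2, 3, 4).
Answer: det⊕(A) = 73; verdict: NONSINGULAR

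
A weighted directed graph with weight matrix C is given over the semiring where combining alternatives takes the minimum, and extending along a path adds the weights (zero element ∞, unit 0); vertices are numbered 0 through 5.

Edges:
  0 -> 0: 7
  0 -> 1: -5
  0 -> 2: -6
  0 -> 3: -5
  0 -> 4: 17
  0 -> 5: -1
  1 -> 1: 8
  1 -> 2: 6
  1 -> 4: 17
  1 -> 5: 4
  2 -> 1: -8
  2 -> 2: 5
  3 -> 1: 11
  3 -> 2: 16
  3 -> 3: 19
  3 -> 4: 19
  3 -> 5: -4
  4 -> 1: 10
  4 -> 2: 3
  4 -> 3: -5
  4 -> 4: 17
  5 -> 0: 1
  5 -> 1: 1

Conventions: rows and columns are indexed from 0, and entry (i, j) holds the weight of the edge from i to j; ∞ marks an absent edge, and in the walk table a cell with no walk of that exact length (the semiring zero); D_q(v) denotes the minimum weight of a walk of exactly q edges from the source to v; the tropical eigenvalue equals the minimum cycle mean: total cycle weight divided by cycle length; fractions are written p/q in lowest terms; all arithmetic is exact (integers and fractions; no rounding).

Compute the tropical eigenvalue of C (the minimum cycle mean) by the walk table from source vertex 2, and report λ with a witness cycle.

q=0: [∞, ∞, 0, ∞, ∞, ∞]
q=1: [∞, -8, 5, ∞, ∞, ∞]
q=2: [∞, -3, -2, ∞, 9, -4]
q=3: [-3, -10, 3, 4, 14, 1]
q=4: [2, -8, -9, -8, 7, -6]
q=5: [-5, -17, -4, -3, 9, -12]
q=6: [-11, -12, -11, -10, 0, -13]
Optimal cycle mean attained by: cycle 0->3->5->0, total (-5) + (-4) + 1, length 3.
Answer: λ = -8/3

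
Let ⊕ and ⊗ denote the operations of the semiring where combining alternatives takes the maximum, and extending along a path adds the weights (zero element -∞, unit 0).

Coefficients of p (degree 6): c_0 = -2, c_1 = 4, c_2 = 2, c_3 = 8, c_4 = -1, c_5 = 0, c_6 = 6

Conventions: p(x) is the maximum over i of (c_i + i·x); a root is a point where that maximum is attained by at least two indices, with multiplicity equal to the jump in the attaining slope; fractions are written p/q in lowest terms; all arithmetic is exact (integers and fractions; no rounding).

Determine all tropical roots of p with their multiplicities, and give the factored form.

hull edge (i=0, c=-2) to (i=1, c=4): slope 6, span 1
hull edge (i=1, c=4) to (i=3, c=8): slope 2, span 2
hull edge (i=3, c=8) to (i=6, c=6): slope -2/3, span 3
Factored form: p(x) = 6 ⊗ (x ⊕ (-6)) ⊗ (x ⊕ (-2)) ⊗ (x ⊕ (-2)) ⊗ (x ⊕ 2/3) ⊗ (x ⊕ 2/3) ⊗ (x ⊕ 2/3)
Answer: roots = -6 (mult 1), -2 (mult 2), 2/3 (mult 3)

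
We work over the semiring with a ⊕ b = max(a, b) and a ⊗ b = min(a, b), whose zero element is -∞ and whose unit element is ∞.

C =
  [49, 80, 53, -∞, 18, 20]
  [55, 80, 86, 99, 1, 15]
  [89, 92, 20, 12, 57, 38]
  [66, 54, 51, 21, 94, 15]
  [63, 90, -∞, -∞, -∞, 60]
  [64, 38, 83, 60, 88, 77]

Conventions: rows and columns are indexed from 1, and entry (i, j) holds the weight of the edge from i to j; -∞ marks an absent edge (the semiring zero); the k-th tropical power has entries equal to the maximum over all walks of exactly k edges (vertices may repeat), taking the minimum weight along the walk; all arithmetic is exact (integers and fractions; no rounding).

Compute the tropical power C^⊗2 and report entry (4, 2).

C^⊗2:
  [55, 80, 80, 80, 53, 38]
  [86, 86, 80, 80, 94, 38]
  [57, 80, 86, 92, 38, 57]
  [63, 90, 54, 54, 51, 60]
  [60, 80, 86, 90, 60, 60]
  [83, 88, 77, 60, 77, 77]
Key observation: the optimum is the walk 4->5->2, with weight 94 min 90 = 90.
Optimal value attained by: walk 4->5->2.
Answer: (C^⊗2)[4][2] = 90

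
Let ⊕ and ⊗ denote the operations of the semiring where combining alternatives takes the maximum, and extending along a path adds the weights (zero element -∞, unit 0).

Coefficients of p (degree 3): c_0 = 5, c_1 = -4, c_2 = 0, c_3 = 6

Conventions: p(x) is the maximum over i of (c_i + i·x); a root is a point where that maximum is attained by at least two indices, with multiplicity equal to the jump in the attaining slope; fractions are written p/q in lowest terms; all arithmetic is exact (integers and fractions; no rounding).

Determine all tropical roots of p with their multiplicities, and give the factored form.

hull edge (i=0, c=5) to (i=3, c=6): slope 1/3, span 3
Factored form: p(x) = 6 ⊗ (x ⊕ (-1/3)) ⊗ (x ⊕ (-1/3)) ⊗ (x ⊕ (-1/3))
Answer: roots = -1/3 (mult 3)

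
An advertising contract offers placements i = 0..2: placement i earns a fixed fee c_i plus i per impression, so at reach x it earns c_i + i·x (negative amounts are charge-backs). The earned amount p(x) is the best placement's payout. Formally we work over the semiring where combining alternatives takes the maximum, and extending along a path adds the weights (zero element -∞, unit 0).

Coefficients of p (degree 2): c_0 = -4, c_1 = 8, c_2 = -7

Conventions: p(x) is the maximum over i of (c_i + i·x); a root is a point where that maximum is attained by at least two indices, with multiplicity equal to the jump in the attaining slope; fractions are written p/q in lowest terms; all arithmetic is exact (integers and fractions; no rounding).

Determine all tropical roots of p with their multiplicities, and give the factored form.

hull edge (i=0, c=-4) to (i=1, c=8): slope 12, span 1
hull edge (i=1, c=8) to (i=2, c=-7): slope -15, span 1
Factored form: p(x) = -7 ⊗ (x ⊕ (-12)) ⊗ (x ⊕ 15)
Answer: roots = -12 (mult 1), 15 (mult 1)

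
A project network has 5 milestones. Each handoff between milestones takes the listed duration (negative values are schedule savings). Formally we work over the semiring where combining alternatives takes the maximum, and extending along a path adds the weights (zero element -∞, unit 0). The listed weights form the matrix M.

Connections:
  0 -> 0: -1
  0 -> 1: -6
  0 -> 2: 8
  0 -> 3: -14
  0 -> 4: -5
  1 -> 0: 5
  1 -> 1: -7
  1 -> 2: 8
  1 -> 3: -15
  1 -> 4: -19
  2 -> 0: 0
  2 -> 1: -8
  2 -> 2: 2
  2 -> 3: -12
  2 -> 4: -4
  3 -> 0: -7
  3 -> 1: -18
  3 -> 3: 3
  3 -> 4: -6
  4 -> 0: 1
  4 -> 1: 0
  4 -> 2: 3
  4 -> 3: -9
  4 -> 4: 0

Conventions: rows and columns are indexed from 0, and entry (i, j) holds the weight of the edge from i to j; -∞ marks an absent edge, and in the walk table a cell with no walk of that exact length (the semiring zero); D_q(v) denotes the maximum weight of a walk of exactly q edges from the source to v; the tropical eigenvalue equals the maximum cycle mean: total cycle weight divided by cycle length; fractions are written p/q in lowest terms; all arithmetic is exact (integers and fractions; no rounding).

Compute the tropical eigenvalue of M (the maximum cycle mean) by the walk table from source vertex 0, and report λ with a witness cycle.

q=0: [0, -∞, -∞, -∞, -∞]
q=1: [-1, -6, 8, -14, -5]
q=2: [8, 0, 10, -4, 4]
q=3: [10, 4, 16, -1, 6]
q=4: [16, 8, 18, 4, 12]
q=5: [18, 12, 24, 7, 14]
Optimal cycle mean attained by: cycle 0->2->0, total 8 + 0, length 2.
Answer: λ = 4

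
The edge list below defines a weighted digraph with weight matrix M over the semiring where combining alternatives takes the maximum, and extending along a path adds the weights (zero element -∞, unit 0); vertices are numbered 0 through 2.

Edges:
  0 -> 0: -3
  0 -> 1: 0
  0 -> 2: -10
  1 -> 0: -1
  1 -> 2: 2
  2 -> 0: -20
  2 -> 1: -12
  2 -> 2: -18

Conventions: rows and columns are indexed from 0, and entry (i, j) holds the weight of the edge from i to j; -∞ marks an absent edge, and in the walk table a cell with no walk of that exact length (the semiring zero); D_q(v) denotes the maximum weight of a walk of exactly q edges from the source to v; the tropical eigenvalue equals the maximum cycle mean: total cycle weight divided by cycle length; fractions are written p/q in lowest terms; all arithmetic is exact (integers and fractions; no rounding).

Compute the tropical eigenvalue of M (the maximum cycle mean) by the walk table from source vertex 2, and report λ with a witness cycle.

q=0: [-∞, -∞, 0]
q=1: [-20, -12, -18]
q=2: [-13, -20, -10]
q=3: [-16, -13, -18]
Optimal cycle mean attained by: cycle 0->1->0, total 0 + (-1), length 2.
Answer: λ = -1/2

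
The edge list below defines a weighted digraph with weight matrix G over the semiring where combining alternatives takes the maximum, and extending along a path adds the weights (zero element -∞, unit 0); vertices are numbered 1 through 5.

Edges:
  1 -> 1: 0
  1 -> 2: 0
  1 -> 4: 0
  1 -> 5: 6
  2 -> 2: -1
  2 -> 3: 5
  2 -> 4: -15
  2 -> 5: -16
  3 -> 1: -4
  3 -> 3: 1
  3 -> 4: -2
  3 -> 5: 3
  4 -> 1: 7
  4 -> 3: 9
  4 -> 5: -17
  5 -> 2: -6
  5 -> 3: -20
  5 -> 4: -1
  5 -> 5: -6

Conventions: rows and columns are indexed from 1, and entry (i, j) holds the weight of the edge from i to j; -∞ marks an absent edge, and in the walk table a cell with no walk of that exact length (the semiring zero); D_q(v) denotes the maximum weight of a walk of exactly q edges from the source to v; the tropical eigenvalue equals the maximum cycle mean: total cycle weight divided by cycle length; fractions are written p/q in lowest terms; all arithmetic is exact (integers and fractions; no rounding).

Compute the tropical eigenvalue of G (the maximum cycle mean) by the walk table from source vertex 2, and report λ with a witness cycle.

q=0: [-∞, 0, -∞, -∞, -∞]
q=1: [-∞, -1, 5, -15, -16]
q=2: [1, -2, 6, 3, 8]
q=3: [10, 2, 12, 7, 9]
q=4: [14, 10, 16, 10, 16]
q=5: [17, 14, 19, 15, 20]
Optimal cycle mean attained by: cycle 1->5->4->1, total 6 + (-1) + 7, length 3.
Answer: λ = 4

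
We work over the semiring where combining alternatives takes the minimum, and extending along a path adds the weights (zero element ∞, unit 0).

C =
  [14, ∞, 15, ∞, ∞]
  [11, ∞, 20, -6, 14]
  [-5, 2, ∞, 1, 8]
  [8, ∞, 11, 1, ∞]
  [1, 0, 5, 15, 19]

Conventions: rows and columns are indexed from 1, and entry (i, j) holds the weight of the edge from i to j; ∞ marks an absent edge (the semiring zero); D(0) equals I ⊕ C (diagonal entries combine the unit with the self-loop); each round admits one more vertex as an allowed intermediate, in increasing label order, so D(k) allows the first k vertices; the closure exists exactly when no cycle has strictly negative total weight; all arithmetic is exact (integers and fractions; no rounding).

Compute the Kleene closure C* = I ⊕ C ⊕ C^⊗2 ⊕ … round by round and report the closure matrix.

D(0):
  [0, ∞, 15, ∞, ∞]
  [11, 0, 20, -6, 14]
  [-5, 2, 0, 1, 8]
  [8, ∞, 11, 0, ∞]
  [1, 0, 5, 15, 0]
D(1):
  [0, ∞, 15, ∞, ∞]
  [11, 0, 20, -6, 14]
  [-5, 2, 0, 1, 8]
  [8, ∞, 11, 0, ∞]
  [1, 0, 5, 15, 0]
D(2):
  [0, ∞, 15, ∞, ∞]
  [11, 0, 20, -6, 14]
  [-5, 2, 0, -4, 8]
  [8, ∞, 11, 0, ∞]
  [1, 0, 5, -6, 0]
D(3):
  [0, 17, 15, 11, 23]
  [11, 0, 20, -6, 14]
  [-5, 2, 0, -4, 8]
  [6, 13, 11, 0, 19]
  [0, 0, 5, -6, 0]
D(4):
  [0, 17, 15, 11, 23]
  [0, 0, 5, -6, 13]
  [-5, 2, 0, -4, 8]
  [6, 13, 11, 0, 19]
  [0, 0, 5, -6, 0]
D(5):
  [0, 17, 15, 11, 23]
  [0, 0, 5, -6, 13]
  [-5, 2, 0, -4, 8]
  [6, 13, 11, 0, 19]
  [0, 0, 5, -6, 0]
Answer: C* = [[0, 17, 15, 11, 23], [0, 0, 5, -6, 13], [-5, 2, 0, -4, 8], [6, 13, 11, 0, 19], [0, 0, 5, -6, 0]]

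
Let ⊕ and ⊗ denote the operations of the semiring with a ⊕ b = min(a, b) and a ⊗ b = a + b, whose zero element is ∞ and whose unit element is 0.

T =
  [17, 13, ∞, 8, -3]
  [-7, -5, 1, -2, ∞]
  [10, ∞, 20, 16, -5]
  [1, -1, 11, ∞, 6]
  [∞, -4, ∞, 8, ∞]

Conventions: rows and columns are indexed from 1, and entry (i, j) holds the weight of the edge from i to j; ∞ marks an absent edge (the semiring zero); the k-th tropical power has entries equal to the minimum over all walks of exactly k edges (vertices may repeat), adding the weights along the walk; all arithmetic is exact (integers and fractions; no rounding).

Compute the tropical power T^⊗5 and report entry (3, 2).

T^⊗2:
  [6, -7, 14, 5, 14]
  [-12, -10, -4, -7, -10]
  [17, -9, 27, 3, 7]
  [-8, -6, 0, -3, -2]
  [-11, -9, -3, -6, 14]
T^⊗3:
  [-14, -12, -6, -9, 3]
  [-17, -15, -9, -12, -15]
  [-16, -14, -8, -11, 9]
  [-13, -11, -5, -8, -11]
  [-16, -14, -8, -11, -14]
T^⊗4:
  [-19, -17, -11, -14, -17]
  [-22, -20, -14, -17, -20]
  [-21, -19, -13, -16, -19]
  [-18, -16, -10, -13, -16]
  [-21, -19, -13, -16, -19]
T^⊗5:
  [-24, -22, -16, -19, -22]
  [-27, -25, -19, -22, -25]
  [-26, -24, -18, -21, -24]
  [-23, -21, -15, -18, -21]
  [-26, -24, -18, -21, -24]
Key observation: the optimum is the walk 3->5->2->2->2->2, with weight (-5) + (-4) + (-5) + (-5) + (-5) = -24.
Optimal value attained by: walk 3->5->2->2->2->2.
Answer: (T^⊗5)[3][2] = -24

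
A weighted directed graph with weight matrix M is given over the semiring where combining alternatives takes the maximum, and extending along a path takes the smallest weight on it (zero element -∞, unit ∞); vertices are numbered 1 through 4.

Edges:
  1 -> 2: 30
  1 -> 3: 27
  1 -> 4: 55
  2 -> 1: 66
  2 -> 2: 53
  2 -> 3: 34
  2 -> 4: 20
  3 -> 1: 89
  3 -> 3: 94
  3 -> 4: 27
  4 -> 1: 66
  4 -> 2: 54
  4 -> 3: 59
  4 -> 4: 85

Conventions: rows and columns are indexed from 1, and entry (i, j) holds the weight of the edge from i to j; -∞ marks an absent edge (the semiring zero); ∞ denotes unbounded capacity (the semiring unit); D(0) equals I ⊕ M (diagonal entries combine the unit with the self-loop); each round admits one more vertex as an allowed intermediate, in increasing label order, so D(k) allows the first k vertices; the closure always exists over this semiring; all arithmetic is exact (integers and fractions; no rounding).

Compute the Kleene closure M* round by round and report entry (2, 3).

D(0):
  [∞, 30, 27, 55]
  [66, ∞, 34, 20]
  [89, -∞, ∞, 27]
  [66, 54, 59, ∞]
D(1):
  [∞, 30, 27, 55]
  [66, ∞, 34, 55]
  [89, 30, ∞, 55]
  [66, 54, 59, ∞]
D(2):
  [∞, 30, 30, 55]
  [66, ∞, 34, 55]
  [89, 30, ∞, 55]
  [66, 54, 59, ∞]
D(3):
  [∞, 30, 30, 55]
  [66, ∞, 34, 55]
  [89, 30, ∞, 55]
  [66, 54, 59, ∞]
D(4):
  [∞, 54, 55, 55]
  [66, ∞, 55, 55]
  [89, 54, ∞, 55]
  [66, 54, 59, ∞]
Answer: M*[2][3] = 55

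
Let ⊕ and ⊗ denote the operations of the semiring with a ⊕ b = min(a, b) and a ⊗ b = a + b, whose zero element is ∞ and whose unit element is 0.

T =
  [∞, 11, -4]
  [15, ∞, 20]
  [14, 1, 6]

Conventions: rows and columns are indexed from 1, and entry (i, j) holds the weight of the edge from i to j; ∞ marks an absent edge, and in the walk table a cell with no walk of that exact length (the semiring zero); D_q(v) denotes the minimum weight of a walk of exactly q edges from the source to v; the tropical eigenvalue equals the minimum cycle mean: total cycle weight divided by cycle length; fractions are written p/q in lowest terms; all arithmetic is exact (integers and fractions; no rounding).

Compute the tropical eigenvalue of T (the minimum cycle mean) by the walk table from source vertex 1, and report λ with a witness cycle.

q=0: [0, ∞, ∞]
q=1: [∞, 11, -4]
q=2: [10, -3, 2]
q=3: [12, 3, 6]
Optimal cycle mean attained by: cycle 1->3->2->1, total (-4) + 1 + 15, length 3.
Answer: λ = 4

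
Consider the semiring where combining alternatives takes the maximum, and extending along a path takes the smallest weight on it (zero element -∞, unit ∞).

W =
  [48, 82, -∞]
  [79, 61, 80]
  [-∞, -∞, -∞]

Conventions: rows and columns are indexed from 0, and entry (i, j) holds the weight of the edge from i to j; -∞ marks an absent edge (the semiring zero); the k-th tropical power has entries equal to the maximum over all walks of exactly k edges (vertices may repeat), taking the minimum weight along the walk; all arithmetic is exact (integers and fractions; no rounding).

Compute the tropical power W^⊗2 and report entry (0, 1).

W^⊗2:
  [79, 61, 80]
  [61, 79, 61]
  [-∞, -∞, -∞]
Key observation: the optimum is the walk 0->1->1, with weight 82 min 61 = 61.
Optimal value attained by: walk 0->1->1.
Answer: (W^⊗2)[0][1] = 61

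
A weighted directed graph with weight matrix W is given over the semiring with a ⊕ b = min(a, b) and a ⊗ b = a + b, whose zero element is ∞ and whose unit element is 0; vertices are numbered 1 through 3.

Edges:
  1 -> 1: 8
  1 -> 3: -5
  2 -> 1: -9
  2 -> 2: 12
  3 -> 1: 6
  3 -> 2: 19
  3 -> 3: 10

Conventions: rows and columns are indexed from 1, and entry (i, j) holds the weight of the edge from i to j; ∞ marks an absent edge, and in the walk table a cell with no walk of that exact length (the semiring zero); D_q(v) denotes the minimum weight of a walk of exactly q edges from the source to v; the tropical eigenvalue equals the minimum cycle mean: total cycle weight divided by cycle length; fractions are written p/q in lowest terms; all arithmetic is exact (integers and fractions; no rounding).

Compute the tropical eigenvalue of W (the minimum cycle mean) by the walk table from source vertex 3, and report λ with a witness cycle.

q=0: [∞, ∞, 0]
q=1: [6, 19, 10]
q=2: [10, 29, 1]
q=3: [7, 20, 5]
Optimal cycle mean attained by: cycle 1->3->1, total (-5) + 6, length 2.
Answer: λ = 1/2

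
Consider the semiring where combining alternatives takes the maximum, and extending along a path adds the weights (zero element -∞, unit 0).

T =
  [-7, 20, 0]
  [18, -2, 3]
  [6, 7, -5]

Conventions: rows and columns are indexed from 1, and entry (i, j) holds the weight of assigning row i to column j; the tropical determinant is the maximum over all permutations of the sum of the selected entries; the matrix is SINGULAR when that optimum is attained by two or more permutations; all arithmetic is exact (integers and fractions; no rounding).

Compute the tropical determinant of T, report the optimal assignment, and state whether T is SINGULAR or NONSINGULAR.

σ = (1, 2, 3): (-7) + (-2) + (-5) = -14
σ = (1, 3, 2): (-7) + 3 + 7 = 3
σ = (2, 1, 3): 20 + 18 + (-5) = 33
σ = (2, 3, 1): 20 + 3 + 6 = 29
σ = (3, 1, 2): 0 + 18 + 7 = 25
σ = (3, 2, 1): 0 + (-2) + 6 = 4
Optimal value attained by: σ = (2, 1, 3).
Answer: det⊕(T) = 33; verdict: NONSINGULAR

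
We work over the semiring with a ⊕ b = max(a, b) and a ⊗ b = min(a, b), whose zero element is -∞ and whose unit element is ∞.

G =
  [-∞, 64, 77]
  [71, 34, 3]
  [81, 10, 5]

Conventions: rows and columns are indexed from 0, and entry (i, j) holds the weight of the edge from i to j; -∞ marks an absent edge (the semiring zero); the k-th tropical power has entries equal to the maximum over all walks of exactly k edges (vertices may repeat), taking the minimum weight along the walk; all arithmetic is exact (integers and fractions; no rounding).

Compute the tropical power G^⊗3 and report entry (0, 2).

G^⊗2:
  [77, 34, 5]
  [34, 64, 71]
  [10, 64, 77]
G^⊗3:
  [34, 64, 77]
  [71, 34, 34]
  [77, 34, 10]
Key observation: the optimum is the walk 0->2->0->2, with weight 77 min 81 min 77 = 77.
Optimal value attained by: walk 0->2->0->2.
Answer: (G^⊗3)[0][2] = 77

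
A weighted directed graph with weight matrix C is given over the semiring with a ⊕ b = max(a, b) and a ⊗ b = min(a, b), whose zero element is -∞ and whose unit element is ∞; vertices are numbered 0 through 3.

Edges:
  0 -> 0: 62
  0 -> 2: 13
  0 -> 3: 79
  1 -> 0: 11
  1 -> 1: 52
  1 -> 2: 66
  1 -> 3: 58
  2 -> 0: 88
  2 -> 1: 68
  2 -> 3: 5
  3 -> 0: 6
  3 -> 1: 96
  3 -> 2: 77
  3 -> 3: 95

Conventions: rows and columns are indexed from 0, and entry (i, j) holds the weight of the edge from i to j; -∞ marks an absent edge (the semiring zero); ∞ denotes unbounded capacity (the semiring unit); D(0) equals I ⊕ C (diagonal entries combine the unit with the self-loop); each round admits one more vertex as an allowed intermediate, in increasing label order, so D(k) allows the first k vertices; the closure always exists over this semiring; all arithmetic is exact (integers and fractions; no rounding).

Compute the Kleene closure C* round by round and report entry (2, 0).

D(0):
  [∞, -∞, 13, 79]
  [11, ∞, 66, 58]
  [88, 68, ∞, 5]
  [6, 96, 77, ∞]
D(1):
  [∞, -∞, 13, 79]
  [11, ∞, 66, 58]
  [88, 68, ∞, 79]
  [6, 96, 77, ∞]
D(2):
  [∞, -∞, 13, 79]
  [11, ∞, 66, 58]
  [88, 68, ∞, 79]
  [11, 96, 77, ∞]
D(3):
  [∞, 13, 13, 79]
  [66, ∞, 66, 66]
  [88, 68, ∞, 79]
  [77, 96, 77, ∞]
D(4):
  [∞, 79, 77, 79]
  [66, ∞, 66, 66]
  [88, 79, ∞, 79]
  [77, 96, 77, ∞]
Answer: C*[2][0] = 88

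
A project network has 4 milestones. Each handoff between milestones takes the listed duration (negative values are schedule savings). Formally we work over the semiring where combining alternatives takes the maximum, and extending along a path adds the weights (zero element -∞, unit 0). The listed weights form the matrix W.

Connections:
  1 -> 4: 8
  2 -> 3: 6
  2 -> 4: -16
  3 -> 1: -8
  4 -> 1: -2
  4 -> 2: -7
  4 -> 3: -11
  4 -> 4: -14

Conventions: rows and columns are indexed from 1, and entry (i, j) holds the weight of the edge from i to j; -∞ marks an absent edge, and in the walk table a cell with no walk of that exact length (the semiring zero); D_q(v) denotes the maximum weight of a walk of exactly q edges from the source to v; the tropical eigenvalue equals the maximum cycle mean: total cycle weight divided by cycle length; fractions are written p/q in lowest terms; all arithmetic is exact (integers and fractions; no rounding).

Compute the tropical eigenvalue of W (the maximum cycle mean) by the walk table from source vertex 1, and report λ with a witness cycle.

q=0: [0, -∞, -∞, -∞]
q=1: [-∞, -∞, -∞, 8]
q=2: [6, 1, -3, -6]
q=3: [-8, -13, 7, 14]
q=4: [12, 7, 3, 0]
Optimal cycle mean attained by: cycle 1->4->1, total 8 + (-2), length 2.
Answer: λ = 3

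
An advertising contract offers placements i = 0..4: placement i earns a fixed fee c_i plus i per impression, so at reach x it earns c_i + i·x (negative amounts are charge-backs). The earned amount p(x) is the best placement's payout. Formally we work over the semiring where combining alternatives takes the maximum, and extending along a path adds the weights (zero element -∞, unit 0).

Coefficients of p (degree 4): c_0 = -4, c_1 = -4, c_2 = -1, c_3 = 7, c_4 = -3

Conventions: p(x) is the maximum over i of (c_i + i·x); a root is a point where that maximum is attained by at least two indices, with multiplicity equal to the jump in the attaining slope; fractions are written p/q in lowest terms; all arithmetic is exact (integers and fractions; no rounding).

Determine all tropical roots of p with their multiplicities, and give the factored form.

hull edge (i=0, c=-4) to (i=3, c=7): slope 11/3, span 3
hull edge (i=3, c=7) to (i=4, c=-3): slope -10, span 1
Factored form: p(x) = -3 ⊗ (x ⊕ (-11/3)) ⊗ (x ⊕ (-11/3)) ⊗ (x ⊕ (-11/3)) ⊗ (x ⊕ 10)
Answer: roots = -11/3 (mult 3), 10 (mult 1)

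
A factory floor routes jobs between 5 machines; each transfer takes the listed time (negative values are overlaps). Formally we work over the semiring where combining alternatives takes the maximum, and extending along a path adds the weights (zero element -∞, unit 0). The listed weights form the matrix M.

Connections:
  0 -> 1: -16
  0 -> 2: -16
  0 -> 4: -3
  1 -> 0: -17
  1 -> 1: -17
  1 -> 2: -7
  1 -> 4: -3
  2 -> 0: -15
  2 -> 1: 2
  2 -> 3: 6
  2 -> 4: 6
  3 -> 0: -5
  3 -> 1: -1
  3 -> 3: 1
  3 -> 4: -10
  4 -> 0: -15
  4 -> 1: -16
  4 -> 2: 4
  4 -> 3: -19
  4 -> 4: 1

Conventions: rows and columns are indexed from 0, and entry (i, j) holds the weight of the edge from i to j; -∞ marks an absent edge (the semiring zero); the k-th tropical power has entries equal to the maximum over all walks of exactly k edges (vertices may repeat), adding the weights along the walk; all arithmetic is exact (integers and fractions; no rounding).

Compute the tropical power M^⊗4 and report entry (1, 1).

M^⊗2:
  [-18, -14, 1, -10, -2]
  [-18, -5, 1, -1, -1]
  [1, 5, 10, 7, 7]
  [-4, 0, -6, 2, -4]
  [-11, 6, 5, 10, 10]
M^⊗3:
  [-14, 3, 2, 7, 7]
  [-6, 3, 3, 7, 7]
  [2, 12, 11, 16, 16]
  [-3, 1, 0, 3, 0]
  [5, 9, 14, 11, 11]
M^⊗4:
  [2, 6, 11, 8, 8]
  [2, 6, 11, 9, 9]
  [11, 15, 20, 17, 17]
  [-2, 2, 4, 6, 6]
  [6, 16, 15, 20, 20]
Key observation: the optimum is the walk 1->4->2->3->1, with weight (-3) + 4 + 6 + (-1) = 6.
Optimal value attained by: walk 1->4->2->3->1.
Answer: (M^⊗4)[1][1] = 6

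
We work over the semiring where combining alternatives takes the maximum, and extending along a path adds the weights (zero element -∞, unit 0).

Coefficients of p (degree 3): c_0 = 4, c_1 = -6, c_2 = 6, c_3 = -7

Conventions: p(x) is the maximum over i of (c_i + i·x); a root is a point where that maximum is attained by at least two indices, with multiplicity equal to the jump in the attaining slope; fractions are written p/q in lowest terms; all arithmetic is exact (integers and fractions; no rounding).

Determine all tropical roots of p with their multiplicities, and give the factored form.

hull edge (i=0, c=4) to (i=2, c=6): slope 1, span 2
hull edge (i=2, c=6) to (i=3, c=-7): slope -13, span 1
Factored form: p(x) = -7 ⊗ (x ⊕ (-1)) ⊗ (x ⊕ (-1)) ⊗ (x ⊕ 13)
Answer: roots = -1 (mult 2), 13 (mult 1)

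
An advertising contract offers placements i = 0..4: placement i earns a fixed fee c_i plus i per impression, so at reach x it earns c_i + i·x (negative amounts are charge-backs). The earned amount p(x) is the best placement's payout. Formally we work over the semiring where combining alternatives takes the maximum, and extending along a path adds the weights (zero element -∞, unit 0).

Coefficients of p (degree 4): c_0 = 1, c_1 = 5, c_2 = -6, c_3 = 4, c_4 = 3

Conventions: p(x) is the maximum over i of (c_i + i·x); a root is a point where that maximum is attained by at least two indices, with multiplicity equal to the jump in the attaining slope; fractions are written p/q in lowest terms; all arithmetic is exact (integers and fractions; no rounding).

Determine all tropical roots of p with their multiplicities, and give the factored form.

hull edge (i=0, c=1) to (i=1, c=5): slope 4, span 1
hull edge (i=1, c=5) to (i=3, c=4): slope -1/2, span 2
hull edge (i=3, c=4) to (i=4, c=3): slope -1, span 1
Factored form: p(x) = 3 ⊗ (x ⊕ (-4)) ⊗ (x ⊕ 1/2) ⊗ (x ⊕ 1/2) ⊗ (x ⊕ 1)
Answer: roots = -4 (mult 1), 1/2 (mult 2), 1 (mult 1)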